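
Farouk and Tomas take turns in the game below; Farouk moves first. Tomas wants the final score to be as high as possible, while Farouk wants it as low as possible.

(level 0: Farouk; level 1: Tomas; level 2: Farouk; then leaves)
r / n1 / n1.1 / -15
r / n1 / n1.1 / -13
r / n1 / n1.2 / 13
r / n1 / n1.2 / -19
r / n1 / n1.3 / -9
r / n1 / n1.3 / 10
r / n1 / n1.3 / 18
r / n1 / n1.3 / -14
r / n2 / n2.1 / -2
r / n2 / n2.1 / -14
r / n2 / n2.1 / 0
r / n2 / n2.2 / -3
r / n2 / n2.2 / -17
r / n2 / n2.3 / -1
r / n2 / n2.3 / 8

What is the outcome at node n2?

n2.1 (Farouk): min(-2, -14, 0) = -14
n2.2 (Farouk): min(-3, -17) = -17
n2.3 (Farouk): min(-1, 8) = -1
n2 (Tomas): max(-14, -17, -1) = -1

-1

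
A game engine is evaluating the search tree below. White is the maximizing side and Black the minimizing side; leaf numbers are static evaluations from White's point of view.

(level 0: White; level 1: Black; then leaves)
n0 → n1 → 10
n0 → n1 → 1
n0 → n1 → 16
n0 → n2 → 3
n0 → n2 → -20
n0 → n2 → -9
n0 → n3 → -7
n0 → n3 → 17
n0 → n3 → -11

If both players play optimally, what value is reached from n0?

n1 (Black): min(10, 1, 16) = 1
n2 (Black): min(3, -20, -9) = -20
n3 (Black): min(-7, 17, -11) = -11
n0 (White): max(1, -20, -11) = 1

1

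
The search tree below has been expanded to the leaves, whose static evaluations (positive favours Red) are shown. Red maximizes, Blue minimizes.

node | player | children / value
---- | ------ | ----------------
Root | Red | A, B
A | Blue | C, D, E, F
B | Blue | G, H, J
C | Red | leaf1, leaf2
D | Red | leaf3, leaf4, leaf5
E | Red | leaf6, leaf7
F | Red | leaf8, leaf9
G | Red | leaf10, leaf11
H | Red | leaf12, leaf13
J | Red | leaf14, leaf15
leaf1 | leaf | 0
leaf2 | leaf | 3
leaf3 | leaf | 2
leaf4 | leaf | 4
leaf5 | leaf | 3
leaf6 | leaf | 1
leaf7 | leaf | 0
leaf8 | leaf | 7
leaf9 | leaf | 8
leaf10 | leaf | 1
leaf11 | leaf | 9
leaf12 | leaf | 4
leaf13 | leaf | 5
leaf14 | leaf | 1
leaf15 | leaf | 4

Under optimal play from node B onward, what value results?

4

G (Red): max(1, 9) = 9
H (Red): max(4, 5) = 5
J (Red): max(1, 4) = 4
B (Blue): min(9, 5, 4) = 4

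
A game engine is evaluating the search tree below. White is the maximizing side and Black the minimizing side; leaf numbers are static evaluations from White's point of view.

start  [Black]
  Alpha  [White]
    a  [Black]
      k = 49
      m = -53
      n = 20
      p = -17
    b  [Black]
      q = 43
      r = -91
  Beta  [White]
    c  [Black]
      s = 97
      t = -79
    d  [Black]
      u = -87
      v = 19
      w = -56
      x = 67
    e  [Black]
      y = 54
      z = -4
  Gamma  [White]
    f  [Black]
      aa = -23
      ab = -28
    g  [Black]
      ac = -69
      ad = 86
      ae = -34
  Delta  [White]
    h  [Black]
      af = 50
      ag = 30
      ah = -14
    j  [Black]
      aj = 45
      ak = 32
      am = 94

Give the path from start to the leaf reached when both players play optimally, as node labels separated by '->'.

a (Black): min(49, -53, 20, -17) = -53
b (Black): min(43, -91) = -91
Alpha (White): max(-53, -91) = -53
c (Black): min(97, -79) = -79
d (Black): min(-87, 19, -56, 67) = -87
e (Black): min(54, -4) = -4
Beta (White): max(-79, -87, -4) = -4
f (Black): min(-23, -28) = -28
g (Black): min(-69, 86, -34) = -69
Gamma (White): max(-28, -69) = -28
h (Black): min(50, 30, -14) = -14
j (Black): min(45, 32, 94) = 32
Delta (White): max(-14, 32) = 32
start (Black): min(-53, -4, -28, 32) = -53
At start, Black picks Alpha (lowest: -53).
At Alpha, White picks a (highest: -53).
At a, Black picks m (lowest: -53).
Terminal value -53.

start -> Alpha -> a -> m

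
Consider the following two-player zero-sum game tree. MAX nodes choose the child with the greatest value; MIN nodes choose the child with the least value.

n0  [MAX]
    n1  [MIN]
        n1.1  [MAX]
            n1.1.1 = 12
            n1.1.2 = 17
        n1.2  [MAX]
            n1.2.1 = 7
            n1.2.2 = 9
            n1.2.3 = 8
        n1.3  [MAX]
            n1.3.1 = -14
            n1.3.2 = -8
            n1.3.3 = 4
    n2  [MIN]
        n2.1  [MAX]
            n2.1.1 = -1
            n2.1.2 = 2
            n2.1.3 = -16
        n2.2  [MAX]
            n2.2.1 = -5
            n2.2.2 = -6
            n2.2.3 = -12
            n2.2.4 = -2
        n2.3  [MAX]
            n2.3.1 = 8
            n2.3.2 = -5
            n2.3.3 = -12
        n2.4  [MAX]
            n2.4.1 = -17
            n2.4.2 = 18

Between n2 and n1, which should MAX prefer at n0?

n1

n2.1 (MAX): max(-1, 2, -16) = 2
n2.2 (MAX): max(-5, -6, -12, -2) = -2
n2.3 (MAX): max(8, -5, -12) = 8
n2.4 (MAX): max(-17, 18) = 18
n2 (MIN): min(2, -2, 8, 18) = -2
n1.1 (MAX): max(12, 17) = 17
n1.2 (MAX): max(7, 9, 8) = 9
n1.3 (MAX): max(-14, -8, 4) = 4
n1 (MIN): min(17, 9, 4) = 4
MAX prefers the higher value; n2=-2, n1=4. n1 is better since 4 > -2.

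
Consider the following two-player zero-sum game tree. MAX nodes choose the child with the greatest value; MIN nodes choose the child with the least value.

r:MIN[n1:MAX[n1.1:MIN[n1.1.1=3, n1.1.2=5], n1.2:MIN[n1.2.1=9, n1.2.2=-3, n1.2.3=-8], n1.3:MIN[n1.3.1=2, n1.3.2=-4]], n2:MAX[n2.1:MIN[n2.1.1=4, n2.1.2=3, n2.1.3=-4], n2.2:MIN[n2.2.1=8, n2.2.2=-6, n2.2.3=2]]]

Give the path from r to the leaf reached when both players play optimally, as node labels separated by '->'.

n1.1 (MIN): min(3, 5) = 3
n1.2 (MIN): min(9, -3, -8) = -8
n1.3 (MIN): min(2, -4) = -4
n1 (MAX): max(3, -8, -4) = 3
n2.1 (MIN): min(4, 3, -4) = -4
n2.2 (MIN): min(8, -6, 2) = -6
n2 (MAX): max(-4, -6) = -4
r (MIN): min(3, -4) = -4
At r, MIN picks n2 (lowest: -4).
At n2, MAX picks n2.1 (highest: -4).
At n2.1, MIN picks n2.1.3 (lowest: -4).
Terminal value -4.

r -> n2 -> n2.1 -> n2.1.3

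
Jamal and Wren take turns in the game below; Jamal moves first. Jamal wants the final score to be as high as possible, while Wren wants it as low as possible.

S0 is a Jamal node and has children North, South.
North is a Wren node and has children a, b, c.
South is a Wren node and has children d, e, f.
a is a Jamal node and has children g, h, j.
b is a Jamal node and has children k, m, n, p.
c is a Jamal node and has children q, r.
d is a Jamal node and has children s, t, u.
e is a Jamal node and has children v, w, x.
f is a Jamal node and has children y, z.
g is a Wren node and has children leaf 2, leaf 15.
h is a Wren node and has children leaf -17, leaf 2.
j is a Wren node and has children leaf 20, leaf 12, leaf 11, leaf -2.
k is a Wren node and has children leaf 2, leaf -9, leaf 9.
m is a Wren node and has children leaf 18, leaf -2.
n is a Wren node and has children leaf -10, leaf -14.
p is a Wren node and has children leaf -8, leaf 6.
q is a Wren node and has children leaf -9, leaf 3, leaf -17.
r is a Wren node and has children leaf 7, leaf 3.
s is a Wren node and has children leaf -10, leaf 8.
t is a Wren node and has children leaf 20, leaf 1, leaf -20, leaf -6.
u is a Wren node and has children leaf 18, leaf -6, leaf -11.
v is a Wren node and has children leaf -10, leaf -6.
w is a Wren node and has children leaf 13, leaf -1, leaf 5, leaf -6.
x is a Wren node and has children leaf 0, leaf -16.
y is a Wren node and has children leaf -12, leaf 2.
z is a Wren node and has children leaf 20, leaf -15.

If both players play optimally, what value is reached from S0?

g (Wren): min(2, 15) = 2
h (Wren): min(-17, 2) = -17
j (Wren): min(20, 12, 11, -2) = -2
a (Jamal): max(2, -17, -2) = 2
k (Wren): min(2, -9, 9) = -9
m (Wren): min(18, -2) = -2
n (Wren): min(-10, -14) = -14
p (Wren): min(-8, 6) = -8
b (Jamal): max(-9, -2, -14, -8) = -2
q (Wren): min(-9, 3, -17) = -17
r (Wren): min(7, 3) = 3
c (Jamal): max(-17, 3) = 3
North (Wren): min(2, -2, 3) = -2
s (Wren): min(-10, 8) = -10
t (Wren): min(20, 1, -20, -6) = -20
u (Wren): min(18, -6, -11) = -11
d (Jamal): max(-10, -20, -11) = -10
v (Wren): min(-10, -6) = -10
w (Wren): min(13, -1, 5, -6) = -6
x (Wren): min(0, -16) = -16
e (Jamal): max(-10, -6, -16) = -6
y (Wren): min(-12, 2) = -12
z (Wren): min(20, -15) = -15
f (Jamal): max(-12, -15) = -12
South (Wren): min(-10, -6, -12) = -12
S0 (Jamal): max(-2, -12) = -2

-2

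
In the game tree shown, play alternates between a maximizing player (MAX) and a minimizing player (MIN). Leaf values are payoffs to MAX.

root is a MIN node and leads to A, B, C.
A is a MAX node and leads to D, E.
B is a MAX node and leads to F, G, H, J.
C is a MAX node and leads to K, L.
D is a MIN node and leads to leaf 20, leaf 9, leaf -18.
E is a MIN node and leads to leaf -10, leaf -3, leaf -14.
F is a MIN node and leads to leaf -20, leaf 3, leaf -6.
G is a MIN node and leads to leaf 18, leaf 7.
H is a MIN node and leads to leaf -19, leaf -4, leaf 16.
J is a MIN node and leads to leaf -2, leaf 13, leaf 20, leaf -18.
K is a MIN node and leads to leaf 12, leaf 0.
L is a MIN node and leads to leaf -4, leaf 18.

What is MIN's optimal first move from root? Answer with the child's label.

D (MIN): min(20, 9, -18) = -18
E (MIN): min(-10, -3, -14) = -14
A (MAX): max(-18, -14) = -14
F (MIN): min(-20, 3, -6) = -20
G (MIN): min(18, 7) = 7
H (MIN): min(-19, -4, 16) = -19
J (MIN): min(-2, 13, 20, -18) = -18
B (MAX): max(-20, 7, -19, -18) = 7
K (MIN): min(12, 0) = 0
L (MIN): min(-4, 18) = -4
C (MAX): max(0, -4) = 0
root (MIN): min(-14, 7, 0) = -14
MIN at root wants the lowest of {A=-14, B=7, C=0}, so chooses A.

A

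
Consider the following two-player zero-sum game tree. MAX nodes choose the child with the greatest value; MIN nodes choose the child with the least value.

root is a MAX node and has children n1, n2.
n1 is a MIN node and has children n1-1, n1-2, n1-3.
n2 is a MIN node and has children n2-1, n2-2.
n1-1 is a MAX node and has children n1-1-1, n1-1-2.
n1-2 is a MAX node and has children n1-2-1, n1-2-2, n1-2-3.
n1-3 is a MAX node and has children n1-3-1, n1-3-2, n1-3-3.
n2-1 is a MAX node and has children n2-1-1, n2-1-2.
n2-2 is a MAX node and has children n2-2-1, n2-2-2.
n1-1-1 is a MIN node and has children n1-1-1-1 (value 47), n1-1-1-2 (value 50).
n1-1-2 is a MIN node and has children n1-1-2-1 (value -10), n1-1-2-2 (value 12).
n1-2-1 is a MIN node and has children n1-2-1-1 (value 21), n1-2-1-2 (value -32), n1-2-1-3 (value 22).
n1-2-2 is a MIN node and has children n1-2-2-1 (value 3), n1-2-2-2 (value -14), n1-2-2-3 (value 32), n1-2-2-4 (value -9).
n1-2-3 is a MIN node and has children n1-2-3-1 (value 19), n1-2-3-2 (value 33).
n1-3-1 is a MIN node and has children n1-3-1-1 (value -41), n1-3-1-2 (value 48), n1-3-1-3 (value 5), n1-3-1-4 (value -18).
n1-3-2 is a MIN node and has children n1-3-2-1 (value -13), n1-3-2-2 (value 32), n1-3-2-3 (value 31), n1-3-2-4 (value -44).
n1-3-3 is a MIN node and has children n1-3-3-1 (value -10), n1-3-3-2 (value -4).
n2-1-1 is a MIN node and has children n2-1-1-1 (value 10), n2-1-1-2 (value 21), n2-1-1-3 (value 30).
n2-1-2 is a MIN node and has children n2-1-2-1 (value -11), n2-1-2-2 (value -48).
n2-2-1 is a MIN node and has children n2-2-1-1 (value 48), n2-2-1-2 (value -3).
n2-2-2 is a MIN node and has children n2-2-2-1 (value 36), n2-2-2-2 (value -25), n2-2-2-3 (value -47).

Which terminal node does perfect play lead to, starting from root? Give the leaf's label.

n2-2-1-2

n1-1-1 (MIN): min(47, 50) = 47
n1-1-2 (MIN): min(-10, 12) = -10
n1-1 (MAX): max(47, -10) = 47
n1-2-1 (MIN): min(21, -32, 22) = -32
n1-2-2 (MIN): min(3, -14, 32, -9) = -14
n1-2-3 (MIN): min(19, 33) = 19
n1-2 (MAX): max(-32, -14, 19) = 19
n1-3-1 (MIN): min(-41, 48, 5, -18) = -41
n1-3-2 (MIN): min(-13, 32, 31, -44) = -44
n1-3-3 (MIN): min(-10, -4) = -10
n1-3 (MAX): max(-41, -44, -10) = -10
n1 (MIN): min(47, 19, -10) = -10
n2-1-1 (MIN): min(10, 21, 30) = 10
n2-1-2 (MIN): min(-11, -48) = -48
n2-1 (MAX): max(10, -48) = 10
n2-2-1 (MIN): min(48, -3) = -3
n2-2-2 (MIN): min(36, -25, -47) = -47
n2-2 (MAX): max(-3, -47) = -3
n2 (MIN): min(10, -3) = -3
root (MAX): max(-10, -3) = -3
At root, MAX picks n2 (highest: -3).
At n2, MIN picks n2-2 (lowest: -3).
At n2-2, MAX picks n2-2-1 (highest: -3).
At n2-2-1, MIN picks n2-2-1-2 (lowest: -3).
Terminal value -3.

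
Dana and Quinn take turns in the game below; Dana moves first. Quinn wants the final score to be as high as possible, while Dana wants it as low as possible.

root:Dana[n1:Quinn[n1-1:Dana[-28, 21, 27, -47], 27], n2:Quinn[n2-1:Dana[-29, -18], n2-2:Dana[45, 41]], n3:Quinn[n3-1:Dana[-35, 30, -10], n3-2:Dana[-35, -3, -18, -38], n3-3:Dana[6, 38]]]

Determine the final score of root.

6

n1-1 (Dana): min(-28, 21, 27, -47) = -47
n1 (Quinn): max(-47, 27) = 27
n2-1 (Dana): min(-29, -18) = -29
n2-2 (Dana): min(45, 41) = 41
n2 (Quinn): max(-29, 41) = 41
n3-1 (Dana): min(-35, 30, -10) = -35
n3-2 (Dana): min(-35, -3, -18, -38) = -38
n3-3 (Dana): min(6, 38) = 6
n3 (Quinn): max(-35, -38, 6) = 6
root (Dana): min(27, 41, 6) = 6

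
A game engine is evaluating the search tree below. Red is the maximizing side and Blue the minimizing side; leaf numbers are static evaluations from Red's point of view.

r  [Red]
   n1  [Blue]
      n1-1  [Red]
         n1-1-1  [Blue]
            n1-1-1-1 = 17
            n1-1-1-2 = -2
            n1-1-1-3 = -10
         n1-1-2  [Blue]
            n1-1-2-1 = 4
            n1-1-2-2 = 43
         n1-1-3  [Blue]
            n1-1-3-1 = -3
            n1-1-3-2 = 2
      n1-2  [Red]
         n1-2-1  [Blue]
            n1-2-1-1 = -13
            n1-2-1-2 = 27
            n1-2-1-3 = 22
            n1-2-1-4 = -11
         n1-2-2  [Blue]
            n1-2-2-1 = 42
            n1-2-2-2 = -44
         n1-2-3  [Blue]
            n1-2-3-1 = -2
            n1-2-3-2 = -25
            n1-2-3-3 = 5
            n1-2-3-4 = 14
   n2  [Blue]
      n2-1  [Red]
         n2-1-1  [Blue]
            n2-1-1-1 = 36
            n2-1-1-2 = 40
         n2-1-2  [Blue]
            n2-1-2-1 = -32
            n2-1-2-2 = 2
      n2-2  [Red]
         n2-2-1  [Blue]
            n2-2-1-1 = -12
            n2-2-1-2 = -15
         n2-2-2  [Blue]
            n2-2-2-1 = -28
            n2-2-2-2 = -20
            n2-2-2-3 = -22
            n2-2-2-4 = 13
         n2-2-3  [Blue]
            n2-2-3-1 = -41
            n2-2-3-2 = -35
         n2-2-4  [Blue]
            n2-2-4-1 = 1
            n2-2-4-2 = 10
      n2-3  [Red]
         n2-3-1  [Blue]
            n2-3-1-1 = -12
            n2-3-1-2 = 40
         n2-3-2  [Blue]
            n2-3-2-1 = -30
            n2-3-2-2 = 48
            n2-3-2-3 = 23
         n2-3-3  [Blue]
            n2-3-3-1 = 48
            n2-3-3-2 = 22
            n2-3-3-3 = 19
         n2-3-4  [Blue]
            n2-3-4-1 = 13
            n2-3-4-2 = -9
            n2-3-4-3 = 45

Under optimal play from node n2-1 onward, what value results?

36

n2-1-1 (Blue): min(36, 40) = 36
n2-1-2 (Blue): min(-32, 2) = -32
n2-1 (Red): max(36, -32) = 36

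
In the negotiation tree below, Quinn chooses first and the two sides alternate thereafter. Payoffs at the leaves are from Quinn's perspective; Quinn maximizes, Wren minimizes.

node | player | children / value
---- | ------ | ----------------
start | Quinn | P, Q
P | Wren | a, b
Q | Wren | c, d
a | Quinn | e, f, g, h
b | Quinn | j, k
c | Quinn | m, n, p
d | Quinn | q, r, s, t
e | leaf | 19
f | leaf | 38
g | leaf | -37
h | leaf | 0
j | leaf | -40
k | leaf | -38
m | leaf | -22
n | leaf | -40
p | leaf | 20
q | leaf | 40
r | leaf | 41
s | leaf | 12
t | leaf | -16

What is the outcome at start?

20

a (Quinn): max(19, 38, -37, 0) = 38
b (Quinn): max(-40, -38) = -38
P (Wren): min(38, -38) = -38
c (Quinn): max(-22, -40, 20) = 20
d (Quinn): max(40, 41, 12, -16) = 41
Q (Wren): min(20, 41) = 20
start (Quinn): max(-38, 20) = 20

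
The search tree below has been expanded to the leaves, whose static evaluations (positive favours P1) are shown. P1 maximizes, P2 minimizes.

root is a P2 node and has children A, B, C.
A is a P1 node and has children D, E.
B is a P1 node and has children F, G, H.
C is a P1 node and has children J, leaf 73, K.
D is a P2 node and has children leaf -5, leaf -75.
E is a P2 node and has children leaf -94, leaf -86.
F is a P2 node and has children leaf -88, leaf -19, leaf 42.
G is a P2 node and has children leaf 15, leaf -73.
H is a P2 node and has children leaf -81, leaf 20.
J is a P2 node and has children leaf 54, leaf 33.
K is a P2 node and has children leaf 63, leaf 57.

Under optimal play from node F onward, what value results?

-88

F (P2): min(-88, -19, 42) = -88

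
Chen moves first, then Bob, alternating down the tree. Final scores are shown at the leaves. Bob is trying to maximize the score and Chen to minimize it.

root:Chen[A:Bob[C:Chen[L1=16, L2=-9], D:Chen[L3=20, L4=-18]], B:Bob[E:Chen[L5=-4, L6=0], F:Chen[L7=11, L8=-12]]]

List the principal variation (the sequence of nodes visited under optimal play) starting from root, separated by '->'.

C (Chen): min(16, -9) = -9
D (Chen): min(20, -18) = -18
A (Bob): max(-9, -18) = -9
E (Chen): min(-4, 0) = -4
F (Chen): min(11, -12) = -12
B (Bob): max(-4, -12) = -4
root (Chen): min(-9, -4) = -9
At root, Chen picks A (lowest: -9).
At A, Bob picks C (highest: -9).
At C, Chen picks L2 (lowest: -9).
Terminal value -9.

root -> A -> C -> L2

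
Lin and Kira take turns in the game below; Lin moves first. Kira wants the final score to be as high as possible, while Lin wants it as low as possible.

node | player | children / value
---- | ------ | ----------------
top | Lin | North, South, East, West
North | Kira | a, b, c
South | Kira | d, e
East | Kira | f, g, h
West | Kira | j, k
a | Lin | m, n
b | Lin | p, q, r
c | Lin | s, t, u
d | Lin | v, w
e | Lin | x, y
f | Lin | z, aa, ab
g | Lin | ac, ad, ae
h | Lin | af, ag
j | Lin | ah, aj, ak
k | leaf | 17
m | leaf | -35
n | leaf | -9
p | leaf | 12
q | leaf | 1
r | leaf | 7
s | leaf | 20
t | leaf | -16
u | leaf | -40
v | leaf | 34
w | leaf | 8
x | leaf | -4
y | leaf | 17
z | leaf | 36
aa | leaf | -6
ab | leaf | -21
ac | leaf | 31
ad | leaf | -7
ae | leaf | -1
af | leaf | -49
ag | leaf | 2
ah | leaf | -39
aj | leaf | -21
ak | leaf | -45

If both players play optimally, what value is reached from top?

-7

a (Lin): min(-35, -9) = -35
b (Lin): min(12, 1, 7) = 1
c (Lin): min(20, -16, -40) = -40
North (Kira): max(-35, 1, -40) = 1
d (Lin): min(34, 8) = 8
e (Lin): min(-4, 17) = -4
South (Kira): max(8, -4) = 8
f (Lin): min(36, -6, -21) = -21
g (Lin): min(31, -7, -1) = -7
h (Lin): min(-49, 2) = -49
East (Kira): max(-21, -7, -49) = -7
j (Lin): min(-39, -21, -45) = -45
West (Kira): max(-45, 17) = 17
top (Lin): min(1, 8, -7, 17) = -7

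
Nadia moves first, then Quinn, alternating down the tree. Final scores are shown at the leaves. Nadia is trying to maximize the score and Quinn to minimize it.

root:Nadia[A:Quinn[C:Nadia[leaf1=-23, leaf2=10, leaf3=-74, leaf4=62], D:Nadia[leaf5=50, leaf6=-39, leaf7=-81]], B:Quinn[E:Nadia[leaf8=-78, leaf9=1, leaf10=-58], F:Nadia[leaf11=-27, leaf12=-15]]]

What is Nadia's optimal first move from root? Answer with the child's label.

A

C (Nadia): max(-23, 10, -74, 62) = 62
D (Nadia): max(50, -39, -81) = 50
A (Quinn): min(62, 50) = 50
E (Nadia): max(-78, 1, -58) = 1
F (Nadia): max(-27, -15) = -15
B (Quinn): min(1, -15) = -15
root (Nadia): max(50, -15) = 50
Nadia at root wants the highest of {A=50, B=-15}, so chooses A.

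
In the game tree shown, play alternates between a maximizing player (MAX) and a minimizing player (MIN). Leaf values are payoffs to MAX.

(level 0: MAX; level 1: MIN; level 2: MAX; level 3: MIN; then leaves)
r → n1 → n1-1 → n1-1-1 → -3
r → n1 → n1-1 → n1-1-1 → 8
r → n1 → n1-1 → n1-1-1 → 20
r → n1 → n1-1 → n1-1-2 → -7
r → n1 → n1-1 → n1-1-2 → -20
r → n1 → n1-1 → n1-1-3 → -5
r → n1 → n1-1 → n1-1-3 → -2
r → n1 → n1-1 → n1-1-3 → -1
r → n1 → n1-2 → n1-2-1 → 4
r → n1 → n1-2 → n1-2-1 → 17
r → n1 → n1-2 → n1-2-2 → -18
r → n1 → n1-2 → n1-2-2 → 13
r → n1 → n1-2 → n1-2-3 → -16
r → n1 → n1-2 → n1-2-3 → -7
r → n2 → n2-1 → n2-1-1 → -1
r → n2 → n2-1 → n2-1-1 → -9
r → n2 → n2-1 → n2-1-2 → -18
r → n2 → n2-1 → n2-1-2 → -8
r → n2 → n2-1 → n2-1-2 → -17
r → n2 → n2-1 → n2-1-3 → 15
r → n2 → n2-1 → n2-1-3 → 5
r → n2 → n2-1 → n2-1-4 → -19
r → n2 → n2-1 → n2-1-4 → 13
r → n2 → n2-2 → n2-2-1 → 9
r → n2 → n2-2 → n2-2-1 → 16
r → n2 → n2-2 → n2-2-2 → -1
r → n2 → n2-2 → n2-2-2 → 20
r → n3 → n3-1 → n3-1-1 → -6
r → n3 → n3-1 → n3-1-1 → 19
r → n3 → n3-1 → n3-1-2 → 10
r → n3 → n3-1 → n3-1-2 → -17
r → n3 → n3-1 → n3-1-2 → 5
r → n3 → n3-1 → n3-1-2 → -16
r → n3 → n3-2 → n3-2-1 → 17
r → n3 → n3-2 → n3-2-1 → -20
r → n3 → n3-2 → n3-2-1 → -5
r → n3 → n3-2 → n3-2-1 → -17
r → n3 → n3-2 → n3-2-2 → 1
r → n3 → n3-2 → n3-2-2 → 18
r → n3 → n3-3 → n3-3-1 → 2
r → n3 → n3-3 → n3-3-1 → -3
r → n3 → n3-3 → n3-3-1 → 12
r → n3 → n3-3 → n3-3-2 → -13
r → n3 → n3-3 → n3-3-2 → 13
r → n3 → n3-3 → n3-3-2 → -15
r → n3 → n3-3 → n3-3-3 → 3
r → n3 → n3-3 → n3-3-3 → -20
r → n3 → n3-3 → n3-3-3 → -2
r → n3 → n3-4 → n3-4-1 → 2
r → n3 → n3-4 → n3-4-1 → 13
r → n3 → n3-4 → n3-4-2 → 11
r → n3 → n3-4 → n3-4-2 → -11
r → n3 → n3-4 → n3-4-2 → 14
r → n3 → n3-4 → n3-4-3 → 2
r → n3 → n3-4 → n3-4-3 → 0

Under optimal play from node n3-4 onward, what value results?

n3-4-1 (MIN): min(2, 13) = 2
n3-4-2 (MIN): min(11, -11, 14) = -11
n3-4-3 (MIN): min(2, 0) = 0
n3-4 (MAX): max(2, -11, 0) = 2

2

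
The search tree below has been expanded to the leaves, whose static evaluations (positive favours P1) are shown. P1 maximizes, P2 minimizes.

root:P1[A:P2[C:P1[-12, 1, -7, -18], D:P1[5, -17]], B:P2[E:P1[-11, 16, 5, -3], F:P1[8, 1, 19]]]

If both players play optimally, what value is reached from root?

C (P1): max(-12, 1, -7, -18) = 1
D (P1): max(5, -17) = 5
A (P2): min(1, 5) = 1
E (P1): max(-11, 16, 5, -3) = 16
F (P1): max(8, 1, 19) = 19
B (P2): min(16, 19) = 16
root (P1): max(1, 16) = 16

16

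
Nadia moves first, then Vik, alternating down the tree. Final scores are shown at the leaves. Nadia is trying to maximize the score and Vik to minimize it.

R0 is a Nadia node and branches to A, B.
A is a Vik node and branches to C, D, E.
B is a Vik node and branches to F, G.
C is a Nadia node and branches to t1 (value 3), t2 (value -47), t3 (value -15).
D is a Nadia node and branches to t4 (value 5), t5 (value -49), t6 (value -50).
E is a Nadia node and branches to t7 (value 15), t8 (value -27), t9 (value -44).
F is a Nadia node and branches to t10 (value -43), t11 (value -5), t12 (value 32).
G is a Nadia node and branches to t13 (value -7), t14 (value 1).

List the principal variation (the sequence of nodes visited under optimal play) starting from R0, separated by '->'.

R0 -> A -> C -> t1

C (Nadia): max(3, -47, -15) = 3
D (Nadia): max(5, -49, -50) = 5
E (Nadia): max(15, -27, -44) = 15
A (Vik): min(3, 5, 15) = 3
F (Nadia): max(-43, -5, 32) = 32
G (Nadia): max(-7, 1) = 1
B (Vik): min(32, 1) = 1
R0 (Nadia): max(3, 1) = 3
At R0, Nadia picks A (highest: 3).
At A, Vik picks C (lowest: 3).
At C, Nadia picks t1 (highest: 3).
Terminal value 3.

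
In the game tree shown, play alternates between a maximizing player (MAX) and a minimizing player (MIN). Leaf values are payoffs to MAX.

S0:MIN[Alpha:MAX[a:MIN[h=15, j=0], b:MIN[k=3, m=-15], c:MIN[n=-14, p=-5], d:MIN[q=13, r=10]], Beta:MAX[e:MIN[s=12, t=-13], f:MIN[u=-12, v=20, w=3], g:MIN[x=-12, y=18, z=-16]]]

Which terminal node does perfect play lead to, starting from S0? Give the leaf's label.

a (MIN): min(15, 0) = 0
b (MIN): min(3, -15) = -15
c (MIN): min(-14, -5) = -14
d (MIN): min(13, 10) = 10
Alpha (MAX): max(0, -15, -14, 10) = 10
e (MIN): min(12, -13) = -13
f (MIN): min(-12, 20, 3) = -12
g (MIN): min(-12, 18, -16) = -16
Beta (MAX): max(-13, -12, -16) = -12
S0 (MIN): min(10, -12) = -12
At S0, MIN picks Beta (lowest: -12).
At Beta, MAX picks f (highest: -12).
At f, MIN picks u (lowest: -12).
Terminal value -12.

u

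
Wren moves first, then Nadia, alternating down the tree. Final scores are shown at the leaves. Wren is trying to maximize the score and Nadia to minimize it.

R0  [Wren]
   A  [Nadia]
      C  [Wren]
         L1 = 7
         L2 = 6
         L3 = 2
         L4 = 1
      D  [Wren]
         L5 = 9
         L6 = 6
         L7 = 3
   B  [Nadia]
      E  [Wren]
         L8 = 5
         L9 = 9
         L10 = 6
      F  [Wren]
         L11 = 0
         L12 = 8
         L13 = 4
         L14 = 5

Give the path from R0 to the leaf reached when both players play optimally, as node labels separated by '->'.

R0 -> B -> F -> L12

C (Wren): max(7, 6, 2, 1) = 7
D (Wren): max(9, 6, 3) = 9
A (Nadia): min(7, 9) = 7
E (Wren): max(5, 9, 6) = 9
F (Wren): max(0, 8, 4, 5) = 8
B (Nadia): min(9, 8) = 8
R0 (Wren): max(7, 8) = 8
At R0, Wren picks B (highest: 8).
At B, Nadia picks F (lowest: 8).
At F, Wren picks L12 (highest: 8).
Terminal value 8.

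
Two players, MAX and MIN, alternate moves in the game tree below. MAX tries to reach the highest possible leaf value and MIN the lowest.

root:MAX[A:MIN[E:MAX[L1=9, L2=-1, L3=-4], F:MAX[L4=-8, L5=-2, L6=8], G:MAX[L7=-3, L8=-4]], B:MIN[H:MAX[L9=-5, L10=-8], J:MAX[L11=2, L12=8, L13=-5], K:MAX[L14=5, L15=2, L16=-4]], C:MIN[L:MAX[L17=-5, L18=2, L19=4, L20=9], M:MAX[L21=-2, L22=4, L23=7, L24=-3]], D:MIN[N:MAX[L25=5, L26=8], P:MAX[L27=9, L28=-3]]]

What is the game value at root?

8

E (MAX): max(9, -1, -4) = 9
F (MAX): max(-8, -2, 8) = 8
G (MAX): max(-3, -4) = -3
A (MIN): min(9, 8, -3) = -3
H (MAX): max(-5, -8) = -5
J (MAX): max(2, 8, -5) = 8
K (MAX): max(5, 2, -4) = 5
B (MIN): min(-5, 8, 5) = -5
L (MAX): max(-5, 2, 4, 9) = 9
M (MAX): max(-2, 4, 7, -3) = 7
C (MIN): min(9, 7) = 7
N (MAX): max(5, 8) = 8
P (MAX): max(9, -3) = 9
D (MIN): min(8, 9) = 8
root (MAX): max(-3, -5, 7, 8) = 8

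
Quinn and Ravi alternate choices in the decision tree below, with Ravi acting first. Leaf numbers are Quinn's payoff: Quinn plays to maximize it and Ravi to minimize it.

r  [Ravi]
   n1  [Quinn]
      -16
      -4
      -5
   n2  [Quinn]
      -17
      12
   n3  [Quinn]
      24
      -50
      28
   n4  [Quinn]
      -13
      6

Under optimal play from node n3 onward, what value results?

28

n3 (Quinn): max(24, -50, 28) = 28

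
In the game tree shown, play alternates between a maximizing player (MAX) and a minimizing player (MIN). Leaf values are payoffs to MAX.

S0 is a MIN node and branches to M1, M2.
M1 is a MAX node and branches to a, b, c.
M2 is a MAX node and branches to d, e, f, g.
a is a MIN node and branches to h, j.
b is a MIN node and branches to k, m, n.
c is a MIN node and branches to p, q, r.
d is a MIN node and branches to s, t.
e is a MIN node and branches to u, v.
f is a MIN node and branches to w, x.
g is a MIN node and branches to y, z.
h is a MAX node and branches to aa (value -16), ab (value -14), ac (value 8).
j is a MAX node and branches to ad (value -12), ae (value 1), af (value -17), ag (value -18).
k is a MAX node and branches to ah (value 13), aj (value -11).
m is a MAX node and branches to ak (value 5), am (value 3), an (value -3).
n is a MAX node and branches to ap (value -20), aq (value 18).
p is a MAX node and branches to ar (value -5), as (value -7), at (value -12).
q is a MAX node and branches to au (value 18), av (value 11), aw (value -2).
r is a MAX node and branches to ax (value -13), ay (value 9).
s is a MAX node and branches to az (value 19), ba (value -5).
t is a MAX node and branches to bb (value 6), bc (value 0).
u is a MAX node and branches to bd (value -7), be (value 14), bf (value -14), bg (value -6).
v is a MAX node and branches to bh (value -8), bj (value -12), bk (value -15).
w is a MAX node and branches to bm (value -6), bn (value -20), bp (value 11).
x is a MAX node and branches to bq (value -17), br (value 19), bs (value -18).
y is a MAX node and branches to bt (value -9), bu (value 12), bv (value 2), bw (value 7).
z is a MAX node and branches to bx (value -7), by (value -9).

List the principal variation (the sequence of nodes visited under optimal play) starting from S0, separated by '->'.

S0 -> M1 -> b -> m -> ak

h (MAX): max(-16, -14, 8) = 8
j (MAX): max(-12, 1, -17, -18) = 1
a (MIN): min(8, 1) = 1
k (MAX): max(13, -11) = 13
m (MAX): max(5, 3, -3) = 5
n (MAX): max(-20, 18) = 18
b (MIN): min(13, 5, 18) = 5
p (MAX): max(-5, -7, -12) = -5
q (MAX): max(18, 11, -2) = 18
r (MAX): max(-13, 9) = 9
c (MIN): min(-5, 18, 9) = -5
M1 (MAX): max(1, 5, -5) = 5
s (MAX): max(19, -5) = 19
t (MAX): max(6, 0) = 6
d (MIN): min(19, 6) = 6
u (MAX): max(-7, 14, -14, -6) = 14
v (MAX): max(-8, -12, -15) = -8
e (MIN): min(14, -8) = -8
w (MAX): max(-6, -20, 11) = 11
x (MAX): max(-17, 19, -18) = 19
f (MIN): min(11, 19) = 11
y (MAX): max(-9, 12, 2, 7) = 12
z (MAX): max(-7, -9) = -7
g (MIN): min(12, -7) = -7
M2 (MAX): max(6, -8, 11, -7) = 11
S0 (MIN): min(5, 11) = 5
At S0, MIN picks M1 (lowest: 5).
At M1, MAX picks b (highest: 5).
At b, MIN picks m (lowest: 5).
At m, MAX picks ak (highest: 5).
Terminal value 5.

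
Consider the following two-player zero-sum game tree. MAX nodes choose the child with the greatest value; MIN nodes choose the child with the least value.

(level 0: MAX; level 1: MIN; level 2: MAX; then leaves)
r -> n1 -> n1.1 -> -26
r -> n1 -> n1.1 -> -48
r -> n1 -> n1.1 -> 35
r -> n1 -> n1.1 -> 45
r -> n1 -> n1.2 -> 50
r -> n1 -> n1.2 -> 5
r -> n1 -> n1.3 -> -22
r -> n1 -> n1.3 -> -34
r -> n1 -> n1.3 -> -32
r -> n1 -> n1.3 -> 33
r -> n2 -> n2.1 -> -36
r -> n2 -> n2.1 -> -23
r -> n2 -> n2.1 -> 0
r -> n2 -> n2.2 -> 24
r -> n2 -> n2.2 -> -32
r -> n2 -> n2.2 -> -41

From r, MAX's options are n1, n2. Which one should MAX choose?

n1

n1.1 (MAX): max(-26, -48, 35, 45) = 45
n1.2 (MAX): max(50, 5) = 50
n1.3 (MAX): max(-22, -34, -32, 33) = 33
n1 (MIN): min(45, 50, 33) = 33
n2.1 (MAX): max(-36, -23, 0) = 0
n2.2 (MAX): max(24, -32, -41) = 24
n2 (MIN): min(0, 24) = 0
r (MAX): max(33, 0) = 33
MAX at r wants the highest of {n1=33, n2=0}, so chooses n1.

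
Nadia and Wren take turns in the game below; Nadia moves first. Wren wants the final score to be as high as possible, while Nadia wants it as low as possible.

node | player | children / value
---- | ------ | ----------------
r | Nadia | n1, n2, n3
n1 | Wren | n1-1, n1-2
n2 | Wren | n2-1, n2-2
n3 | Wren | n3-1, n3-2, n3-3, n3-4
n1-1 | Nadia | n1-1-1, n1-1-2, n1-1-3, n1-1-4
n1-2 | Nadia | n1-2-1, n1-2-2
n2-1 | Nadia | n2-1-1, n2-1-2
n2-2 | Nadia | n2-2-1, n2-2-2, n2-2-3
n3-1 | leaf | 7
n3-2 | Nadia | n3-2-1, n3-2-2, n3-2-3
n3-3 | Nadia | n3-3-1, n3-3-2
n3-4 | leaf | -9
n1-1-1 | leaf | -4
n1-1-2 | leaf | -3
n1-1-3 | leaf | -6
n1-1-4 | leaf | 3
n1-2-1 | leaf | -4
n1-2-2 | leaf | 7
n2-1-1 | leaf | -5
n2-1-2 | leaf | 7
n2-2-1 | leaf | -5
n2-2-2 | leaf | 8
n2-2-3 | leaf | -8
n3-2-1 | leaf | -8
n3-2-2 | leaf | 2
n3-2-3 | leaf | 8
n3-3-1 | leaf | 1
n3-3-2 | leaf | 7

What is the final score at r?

-5

n1-1 (Nadia): min(-4, -3, -6, 3) = -6
n1-2 (Nadia): min(-4, 7) = -4
n1 (Wren): max(-6, -4) = -4
n2-1 (Nadia): min(-5, 7) = -5
n2-2 (Nadia): min(-5, 8, -8) = -8
n2 (Wren): max(-5, -8) = -5
n3-2 (Nadia): min(-8, 2, 8) = -8
n3-3 (Nadia): min(1, 7) = 1
n3 (Wren): max(7, -8, 1, -9) = 7
r (Nadia): min(-4, -5, 7) = -5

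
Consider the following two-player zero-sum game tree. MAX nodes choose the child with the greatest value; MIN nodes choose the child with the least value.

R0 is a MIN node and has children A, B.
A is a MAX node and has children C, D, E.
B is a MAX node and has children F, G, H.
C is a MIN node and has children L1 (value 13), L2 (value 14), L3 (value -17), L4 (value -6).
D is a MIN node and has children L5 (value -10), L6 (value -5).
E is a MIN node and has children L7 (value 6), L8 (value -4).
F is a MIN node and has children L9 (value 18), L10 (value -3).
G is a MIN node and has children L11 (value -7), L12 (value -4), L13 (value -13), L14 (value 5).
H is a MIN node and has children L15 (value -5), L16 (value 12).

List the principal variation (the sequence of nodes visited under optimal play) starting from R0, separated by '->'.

R0 -> A -> E -> L8

C (MIN): min(13, 14, -17, -6) = -17
D (MIN): min(-10, -5) = -10
E (MIN): min(6, -4) = -4
A (MAX): max(-17, -10, -4) = -4
F (MIN): min(18, -3) = -3
G (MIN): min(-7, -4, -13, 5) = -13
H (MIN): min(-5, 12) = -5
B (MAX): max(-3, -13, -5) = -3
R0 (MIN): min(-4, -3) = -4
At R0, MIN picks A (lowest: -4).
At A, MAX picks E (highest: -4).
At E, MIN picks L8 (lowest: -4).
Terminal value -4.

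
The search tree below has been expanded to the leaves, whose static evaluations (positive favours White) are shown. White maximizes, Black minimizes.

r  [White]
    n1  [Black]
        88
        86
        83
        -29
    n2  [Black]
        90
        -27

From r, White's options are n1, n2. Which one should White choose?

n2

n1 (Black): min(88, 86, 83, -29) = -29
n2 (Black): min(90, -27) = -27
r (White): max(-29, -27) = -27
White at r wants the highest of {n1=-29, n2=-27}, so chooses n2.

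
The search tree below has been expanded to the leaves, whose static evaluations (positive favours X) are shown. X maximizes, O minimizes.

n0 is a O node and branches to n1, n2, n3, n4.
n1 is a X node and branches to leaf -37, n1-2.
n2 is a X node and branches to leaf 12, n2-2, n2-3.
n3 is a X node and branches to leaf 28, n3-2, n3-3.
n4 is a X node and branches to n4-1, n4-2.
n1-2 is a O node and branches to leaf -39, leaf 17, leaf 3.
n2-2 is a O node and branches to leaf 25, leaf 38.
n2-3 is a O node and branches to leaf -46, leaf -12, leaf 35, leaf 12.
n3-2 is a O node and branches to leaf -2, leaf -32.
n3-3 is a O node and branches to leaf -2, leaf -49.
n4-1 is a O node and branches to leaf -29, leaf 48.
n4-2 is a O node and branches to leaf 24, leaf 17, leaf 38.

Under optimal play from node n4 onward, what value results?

17

n4-1 (O): min(-29, 48) = -29
n4-2 (O): min(24, 17, 38) = 17
n4 (X): max(-29, 17) = 17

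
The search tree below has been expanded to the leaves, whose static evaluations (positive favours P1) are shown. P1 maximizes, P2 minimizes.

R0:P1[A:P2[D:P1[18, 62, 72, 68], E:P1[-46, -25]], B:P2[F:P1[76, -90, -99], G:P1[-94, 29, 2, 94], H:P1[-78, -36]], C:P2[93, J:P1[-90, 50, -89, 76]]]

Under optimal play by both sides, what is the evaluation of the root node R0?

76

D (P1): max(18, 62, 72, 68) = 72
E (P1): max(-46, -25) = -25
A (P2): min(72, -25) = -25
F (P1): max(76, -90, -99) = 76
G (P1): max(-94, 29, 2, 94) = 94
H (P1): max(-78, -36) = -36
B (P2): min(76, 94, -36) = -36
J (P1): max(-90, 50, -89, 76) = 76
C (P2): min(93, 76) = 76
R0 (P1): max(-25, -36, 76) = 76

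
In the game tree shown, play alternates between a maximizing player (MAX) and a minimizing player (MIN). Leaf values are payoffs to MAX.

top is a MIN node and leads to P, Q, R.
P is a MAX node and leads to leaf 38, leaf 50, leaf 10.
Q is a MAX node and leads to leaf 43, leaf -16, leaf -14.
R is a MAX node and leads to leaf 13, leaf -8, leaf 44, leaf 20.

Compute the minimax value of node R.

44

R (MAX): max(13, -8, 44, 20) = 44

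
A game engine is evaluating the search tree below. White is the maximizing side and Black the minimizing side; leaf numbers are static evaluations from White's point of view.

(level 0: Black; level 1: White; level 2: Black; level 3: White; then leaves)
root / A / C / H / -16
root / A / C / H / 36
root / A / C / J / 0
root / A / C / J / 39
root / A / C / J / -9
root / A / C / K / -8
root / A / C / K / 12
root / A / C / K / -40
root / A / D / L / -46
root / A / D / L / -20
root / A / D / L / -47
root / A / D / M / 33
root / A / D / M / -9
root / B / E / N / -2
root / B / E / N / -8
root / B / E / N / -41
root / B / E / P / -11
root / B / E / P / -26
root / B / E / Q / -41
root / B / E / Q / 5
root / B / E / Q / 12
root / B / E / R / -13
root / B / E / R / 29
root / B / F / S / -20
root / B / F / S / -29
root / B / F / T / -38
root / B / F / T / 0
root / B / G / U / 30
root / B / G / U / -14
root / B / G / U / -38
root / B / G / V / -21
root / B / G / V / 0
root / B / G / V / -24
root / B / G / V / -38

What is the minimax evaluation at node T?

0

T (White): max(-38, 0) = 0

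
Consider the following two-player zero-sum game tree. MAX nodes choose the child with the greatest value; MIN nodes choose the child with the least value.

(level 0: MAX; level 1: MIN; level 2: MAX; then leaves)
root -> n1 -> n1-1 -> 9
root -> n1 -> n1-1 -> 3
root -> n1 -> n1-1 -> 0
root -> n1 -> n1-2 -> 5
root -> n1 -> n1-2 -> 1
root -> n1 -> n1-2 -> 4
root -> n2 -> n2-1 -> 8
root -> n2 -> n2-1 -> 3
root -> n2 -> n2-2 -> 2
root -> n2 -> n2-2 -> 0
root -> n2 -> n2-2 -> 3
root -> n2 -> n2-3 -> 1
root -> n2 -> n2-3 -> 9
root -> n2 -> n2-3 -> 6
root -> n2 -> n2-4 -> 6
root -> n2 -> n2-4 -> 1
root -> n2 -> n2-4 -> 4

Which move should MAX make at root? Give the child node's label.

n1

n1-1 (MAX): max(9, 3, 0) = 9
n1-2 (MAX): max(5, 1, 4) = 5
n1 (MIN): min(9, 5) = 5
n2-1 (MAX): max(8, 3) = 8
n2-2 (MAX): max(2, 0, 3) = 3
n2-3 (MAX): max(1, 9, 6) = 9
n2-4 (MAX): max(6, 1, 4) = 6
n2 (MIN): min(8, 3, 9, 6) = 3
root (MAX): max(5, 3) = 5
MAX at root wants the highest of {n1=5, n2=3}, so chooses n1.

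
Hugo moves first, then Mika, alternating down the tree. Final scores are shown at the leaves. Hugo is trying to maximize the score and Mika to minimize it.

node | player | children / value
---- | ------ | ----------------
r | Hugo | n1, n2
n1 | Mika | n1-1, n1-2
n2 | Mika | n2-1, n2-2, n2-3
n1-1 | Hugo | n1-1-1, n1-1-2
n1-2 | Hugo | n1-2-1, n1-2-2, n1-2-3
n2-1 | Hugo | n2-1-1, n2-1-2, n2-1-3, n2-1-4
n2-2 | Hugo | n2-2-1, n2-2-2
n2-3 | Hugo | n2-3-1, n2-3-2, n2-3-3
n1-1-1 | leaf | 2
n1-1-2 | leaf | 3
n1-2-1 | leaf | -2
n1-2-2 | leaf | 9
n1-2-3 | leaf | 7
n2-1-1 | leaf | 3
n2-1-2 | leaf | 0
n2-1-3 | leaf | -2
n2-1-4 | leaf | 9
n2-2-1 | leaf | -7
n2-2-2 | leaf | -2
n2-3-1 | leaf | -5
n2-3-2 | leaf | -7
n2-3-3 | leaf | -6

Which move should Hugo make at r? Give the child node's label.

n1

n1-1 (Hugo): max(2, 3) = 3
n1-2 (Hugo): max(-2, 9, 7) = 9
n1 (Mika): min(3, 9) = 3
n2-1 (Hugo): max(3, 0, -2, 9) = 9
n2-2 (Hugo): max(-7, -2) = -2
n2-3 (Hugo): max(-5, -7, -6) = -5
n2 (Mika): min(9, -2, -5) = -5
r (Hugo): max(3, -5) = 3
Hugo at r wants the highest of {n1=3, n2=-5}, so chooses n1.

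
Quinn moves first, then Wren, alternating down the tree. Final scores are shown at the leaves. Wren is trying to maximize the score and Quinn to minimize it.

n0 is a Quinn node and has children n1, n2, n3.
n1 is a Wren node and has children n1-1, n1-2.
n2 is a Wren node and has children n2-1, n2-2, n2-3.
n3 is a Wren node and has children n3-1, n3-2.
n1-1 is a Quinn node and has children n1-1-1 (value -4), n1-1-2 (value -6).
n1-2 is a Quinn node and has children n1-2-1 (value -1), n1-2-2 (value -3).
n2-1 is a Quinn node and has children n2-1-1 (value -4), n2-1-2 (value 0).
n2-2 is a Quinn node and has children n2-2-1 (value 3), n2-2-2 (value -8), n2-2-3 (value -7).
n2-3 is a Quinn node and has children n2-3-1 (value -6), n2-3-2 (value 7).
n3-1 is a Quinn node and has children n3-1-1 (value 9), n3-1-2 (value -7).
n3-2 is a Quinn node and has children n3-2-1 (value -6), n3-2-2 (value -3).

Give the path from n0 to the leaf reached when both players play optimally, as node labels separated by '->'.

n1-1 (Quinn): min(-4, -6) = -6
n1-2 (Quinn): min(-1, -3) = -3
n1 (Wren): max(-6, -3) = -3
n2-1 (Quinn): min(-4, 0) = -4
n2-2 (Quinn): min(3, -8, -7) = -8
n2-3 (Quinn): min(-6, 7) = -6
n2 (Wren): max(-4, -8, -6) = -4
n3-1 (Quinn): min(9, -7) = -7
n3-2 (Quinn): min(-6, -3) = -6
n3 (Wren): max(-7, -6) = -6
n0 (Quinn): min(-3, -4, -6) = -6
At n0, Quinn picks n3 (lowest: -6).
At n3, Wren picks n3-2 (highest: -6).
At n3-2, Quinn picks n3-2-1 (lowest: -6).
Terminal value -6.

n0 -> n3 -> n3-2 -> n3-2-1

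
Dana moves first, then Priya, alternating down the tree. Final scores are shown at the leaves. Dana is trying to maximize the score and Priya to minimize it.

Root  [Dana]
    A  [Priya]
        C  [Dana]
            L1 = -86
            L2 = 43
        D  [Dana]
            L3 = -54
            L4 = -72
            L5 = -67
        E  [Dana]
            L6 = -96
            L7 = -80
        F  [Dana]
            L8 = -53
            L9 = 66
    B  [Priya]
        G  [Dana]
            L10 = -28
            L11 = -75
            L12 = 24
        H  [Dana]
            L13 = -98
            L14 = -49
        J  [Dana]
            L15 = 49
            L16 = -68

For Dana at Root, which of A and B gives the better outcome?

C (Dana): max(-86, 43) = 43
D (Dana): max(-54, -72, -67) = -54
E (Dana): max(-96, -80) = -80
F (Dana): max(-53, 66) = 66
A (Priya): min(43, -54, -80, 66) = -80
G (Dana): max(-28, -75, 24) = 24
H (Dana): max(-98, -49) = -49
J (Dana): max(49, -68) = 49
B (Priya): min(24, -49, 49) = -49
Dana prefers the higher value; A=-80, B=-49. B is better since -49 > -80.

B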